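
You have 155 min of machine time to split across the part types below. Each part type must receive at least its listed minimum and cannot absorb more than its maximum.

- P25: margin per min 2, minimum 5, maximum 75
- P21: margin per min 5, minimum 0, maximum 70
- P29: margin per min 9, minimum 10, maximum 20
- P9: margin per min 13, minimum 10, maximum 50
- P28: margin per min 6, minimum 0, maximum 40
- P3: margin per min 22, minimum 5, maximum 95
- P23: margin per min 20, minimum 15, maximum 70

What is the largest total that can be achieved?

3020

Meeting every minimum uses 5+0+10+10+0+5+15 = 45 min, leaving 110.
Order the part types by margin per min: P3 22 > P23 20 > P9 13 > P29 9 > P28 6 > P21 5 > P25 2.
P3: +90 to 95 (cap) ; 20 left.
Only 20 left; P23 takes them to reach 35.
Total = 2×5 + 9×10 + 13×10 + 22×95 + 20×35 = 3020.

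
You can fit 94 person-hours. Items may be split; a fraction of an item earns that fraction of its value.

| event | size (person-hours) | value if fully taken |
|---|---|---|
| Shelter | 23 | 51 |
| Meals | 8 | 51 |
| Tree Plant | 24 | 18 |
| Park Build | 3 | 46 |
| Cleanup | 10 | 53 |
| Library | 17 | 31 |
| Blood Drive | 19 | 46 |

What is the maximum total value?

288.5

Rank by value-to-size ratio: Park Build 46/3≈15.3, Meals 51/8≈6.38, Cleanup 53/10≈5.3, Blood Drive 46/19≈2.42, Shelter 51/23≈2.22, Library 31/17≈1.82, Tree Plant 18/24≈0.75.
Take all of Park Build (3 person-hours, value 46) ; 91 person-hours left.
Meals: take in full, 8 person-hours for value 51 ; 83 left.
Take all of Cleanup (10 person-hours, value 53) ; 73 person-hours left.
All 19 person-hours of Blood Drive fit (value 46) ; 54 remain.
All 23 person-hours of Shelter fit (value 51) ; 31 remain.
Take all of Library (17 person-hours, value 31) ; 14 person-hours left.
14 person-hours left: a 14/24 share of Tree Plant gives 18×14/24 = 10.5.
Total value = 288.5.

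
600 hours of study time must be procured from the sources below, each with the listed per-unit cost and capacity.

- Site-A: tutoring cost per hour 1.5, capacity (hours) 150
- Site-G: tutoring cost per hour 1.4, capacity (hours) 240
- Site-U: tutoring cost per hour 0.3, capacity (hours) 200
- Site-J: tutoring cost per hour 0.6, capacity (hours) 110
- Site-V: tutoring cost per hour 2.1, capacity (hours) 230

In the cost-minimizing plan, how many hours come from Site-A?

50

Fill from the cheapest source first.
Take 200 from Site-U at 0.3 → need 400 more.
Site-J at 0.6: take all 110 hours → 290 still needed.
Site-G at 1.4: take all 240 hours → 50 still needed.
Take 50 from Site-A at 1.5 to finish.
Site-V: unused.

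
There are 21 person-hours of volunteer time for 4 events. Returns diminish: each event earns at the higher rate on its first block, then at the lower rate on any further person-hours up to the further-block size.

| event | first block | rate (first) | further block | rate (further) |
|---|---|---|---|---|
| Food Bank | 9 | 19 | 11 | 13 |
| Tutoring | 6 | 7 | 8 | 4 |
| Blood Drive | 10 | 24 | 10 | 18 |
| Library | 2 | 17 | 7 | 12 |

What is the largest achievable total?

Treat each block as its own option and order by rate: Blood Drive/first 24 > Food Bank/first 19 > Blood Drive/second 18 > Library/first 17 > Food Bank/second 13 > Library/second 12 > Tutoring/first 7 > Tutoring/second 4.
Blood Drive/first (24): +10 ; 11 left.
Food Bank/first (19): +9 ; 2 left.
Blood Drive/second: +2 of 10 at 18; pool empty.
Total = 24×10 + 19×9 + 18×2 = 447.

447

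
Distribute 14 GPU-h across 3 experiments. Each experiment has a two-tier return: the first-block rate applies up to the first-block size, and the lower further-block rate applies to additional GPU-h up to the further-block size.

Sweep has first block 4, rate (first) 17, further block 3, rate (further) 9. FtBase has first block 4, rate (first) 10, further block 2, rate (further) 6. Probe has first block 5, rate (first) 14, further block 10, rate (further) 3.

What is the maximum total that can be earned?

187

Treat each block as its own option and order by rate: Sweep/T1 17 > Probe/T1 14 > FtBase/T1 10 > Sweep/T2 9 > FtBase/T2 6 > Probe/T2 3.
Fill Sweep T1 block (4 at 17) — 10 left.
Probe T1 at 14: fill all 5 — 5 left.
Fill FtBase T1 block (4 at 10) — 1 left.
1 remain; put them into Sweep T2 at 9.
Total = 17×4 + 14×5 + 10×4 + 9×1 = 187.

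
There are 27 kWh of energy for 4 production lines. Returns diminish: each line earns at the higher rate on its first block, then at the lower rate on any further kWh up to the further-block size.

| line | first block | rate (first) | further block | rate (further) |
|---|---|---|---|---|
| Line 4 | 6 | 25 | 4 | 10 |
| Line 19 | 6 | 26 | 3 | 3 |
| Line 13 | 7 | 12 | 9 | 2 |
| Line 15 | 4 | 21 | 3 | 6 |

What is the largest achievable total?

514

Rank every tier by rate: Line 19/T1 26 > Line 4/T1 25 > Line 15/T1 21 > Line 13/T1 12 > Line 4/T2 10 > Line 15/T2 6 > Line 19/T2 3 > Line 13/T2 2.
Line 19/T1 (26): +6 — 21 left.
Line 4 T1 at 25: fill all 6 — 15 left.
Line 15/T1 (21): +4 — 11 left.
Fill Line 13 T1 block (7 at 12) — 4 left.
Line 4/T2 (10): +4 — 0 left.
Total = 26×6 + 25×6 + 21×4 + 12×7 + 10×4 = 514.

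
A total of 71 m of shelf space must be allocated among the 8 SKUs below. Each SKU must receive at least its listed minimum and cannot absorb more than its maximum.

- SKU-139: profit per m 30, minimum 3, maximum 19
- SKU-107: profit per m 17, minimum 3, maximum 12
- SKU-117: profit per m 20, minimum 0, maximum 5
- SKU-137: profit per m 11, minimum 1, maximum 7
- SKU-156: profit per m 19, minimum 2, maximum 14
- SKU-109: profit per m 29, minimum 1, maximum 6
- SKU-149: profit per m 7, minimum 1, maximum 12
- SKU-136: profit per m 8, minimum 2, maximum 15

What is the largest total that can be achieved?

Meeting every minimum uses 3+3+0+1+2+1+1+2 = 13 m, leaving 58.
Rank by profit per m: SKU-139 30 > SKU-109 29 > SKU-117 20 > SKU-156 19 > SKU-107 17 > SKU-137 11 > SKU-136 8 > SKU-149 7.
Give SKU-139 16 more to hit its cap of 19 → 42 left.
SKU-109: +5 to 6 (cap) → 37 left.
Give SKU-117 5 more to hit its cap of 5 → 32 left.
Give SKU-156 12 more to hit its cap of 14 → 20 left.
SKU-107 takes 9 more to reach its cap of 12 → 11 left.
Give SKU-137 6 more to hit its cap of 7 → 5 left.
SKU-136 has room for 13 more but only 5 remain, so it gets 7.
Total = 30×19 + 17×12 + 20×5 + 11×7 + 19×14 + 29×6 + 7×1 + 8×7 = 1454.

1454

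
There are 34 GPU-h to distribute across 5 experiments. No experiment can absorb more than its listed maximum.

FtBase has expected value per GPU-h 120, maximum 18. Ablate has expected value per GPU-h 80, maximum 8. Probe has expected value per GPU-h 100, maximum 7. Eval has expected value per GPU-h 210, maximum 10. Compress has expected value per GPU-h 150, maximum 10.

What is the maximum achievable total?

5280

Order the experiments by expected value per GPU-h: Eval 210 > Compress 150 > FtBase 120 > Probe 100 > Ablate 80.
Eval: +10 to 10 (cap) → 24 left.
Compress: +10 to 10 (cap) → 14 left.
FtBase has room for 18 but only 14 remain, so it gets 14.
Total = 120×14 + 210×10 + 150×10 = 5280.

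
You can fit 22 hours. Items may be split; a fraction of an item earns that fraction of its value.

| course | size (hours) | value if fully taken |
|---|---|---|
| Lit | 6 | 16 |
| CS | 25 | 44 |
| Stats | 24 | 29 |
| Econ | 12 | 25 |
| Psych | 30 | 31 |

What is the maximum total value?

Best value per unit of size first: Lit 16/6≈2.67, Econ 25/12≈2.08, CS 44/25≈1.76, Stats 29/24≈1.21, Psych 31/30≈1.03.
Take all of Lit (6 hours, value 16) → 16 hours left.
All 12 hours of Econ fit (value 25) → 4 remain.
4 hours left: a 4/25 share of CS gives 44×4/25 = 7.04.
Total value = 48.04.

48.04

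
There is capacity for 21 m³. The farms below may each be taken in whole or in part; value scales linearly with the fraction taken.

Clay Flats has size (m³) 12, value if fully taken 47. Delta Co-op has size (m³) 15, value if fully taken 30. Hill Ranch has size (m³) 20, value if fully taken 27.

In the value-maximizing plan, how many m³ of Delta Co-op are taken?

9

Rank by value-to-size ratio: Clay Flats 47/12≈3.92, Delta Co-op 30/15≈2, Hill Ranch 27/20≈1.35.
Take all of Clay Flats (12 m³, value 47) ; 9 m³ left.
Fill the last 9 m³ with part of Delta Co-op: 9/15 of it earns 18.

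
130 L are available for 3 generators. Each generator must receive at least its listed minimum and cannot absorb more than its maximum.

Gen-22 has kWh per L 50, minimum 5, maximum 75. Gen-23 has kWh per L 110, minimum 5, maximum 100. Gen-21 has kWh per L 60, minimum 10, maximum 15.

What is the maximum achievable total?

12650

Meeting every minimum uses 5+5+10 = 20 L, leaving 110.
Highest kWh per L first: Gen-23 110 > Gen-21 60 > Gen-22 50.
Gen-23 takes 95 more to reach its cap of 100 ; 15 left.
Gen-21: +5 to 15 (cap) ; 10 left.
Only 10 left; Gen-22 takes them to reach 15.
Total = 50×15 + 110×100 + 60×15 = 12650.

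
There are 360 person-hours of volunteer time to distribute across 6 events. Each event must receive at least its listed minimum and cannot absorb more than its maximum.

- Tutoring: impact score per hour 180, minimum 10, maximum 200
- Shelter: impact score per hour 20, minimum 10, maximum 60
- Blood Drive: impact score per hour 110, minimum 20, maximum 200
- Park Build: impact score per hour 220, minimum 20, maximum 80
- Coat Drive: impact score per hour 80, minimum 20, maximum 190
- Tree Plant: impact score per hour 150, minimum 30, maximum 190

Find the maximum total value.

62100

Meeting every minimum uses 10+10+20+20+20+30 = 110 person-hours, leaving 250.
Order the events by impact score per hour: Park Build 220 > Tutoring 180 > Tree Plant 150 > Blood Drive 110 > Coat Drive 80 > Shelter 20.
Park Build: +60 to 80 (cap) — 190 left.
Tutoring: +190 to 200 (cap) — 0 left.
Total = 180×200 + 20×10 + 110×20 + 220×80 + 80×20 + 150×30 = 62100.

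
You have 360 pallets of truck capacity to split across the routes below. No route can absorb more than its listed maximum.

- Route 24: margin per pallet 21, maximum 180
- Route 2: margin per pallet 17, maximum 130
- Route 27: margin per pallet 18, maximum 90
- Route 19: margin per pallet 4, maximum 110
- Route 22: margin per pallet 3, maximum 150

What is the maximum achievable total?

Highest margin per pallet first: Route 24 21 > Route 27 18 > Route 2 17 > Route 19 4 > Route 22 3.
Give Route 24 180 to hit its cap of 180 ; 180 left.
Route 27 takes 90 to reach its cap of 90 ; 90 left.
Route 2 has room for 130 but only 90 remain, so it gets 90.
Total = 21×180 + 17×90 + 18×90 = 6930.

6930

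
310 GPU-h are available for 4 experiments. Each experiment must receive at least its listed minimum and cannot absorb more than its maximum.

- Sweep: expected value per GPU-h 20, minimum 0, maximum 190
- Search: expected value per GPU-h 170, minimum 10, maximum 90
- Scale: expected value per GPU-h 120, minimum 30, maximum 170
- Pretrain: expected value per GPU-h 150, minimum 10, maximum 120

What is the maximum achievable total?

45300

Meeting every minimum uses 0+10+30+10 = 50 GPU-h, leaving 260.
Highest expected value per GPU-h first: Search 170 > Pretrain 150 > Scale 120 > Sweep 20.
Search takes 80 more to reach its cap of 90 — 180 left.
Give Pretrain 110 more to hit its cap of 120 — 70 left.
Scale has room for 140 more but only 70 remain, so it gets 100.
Total = 170×90 + 120×100 + 150×120 = 45300.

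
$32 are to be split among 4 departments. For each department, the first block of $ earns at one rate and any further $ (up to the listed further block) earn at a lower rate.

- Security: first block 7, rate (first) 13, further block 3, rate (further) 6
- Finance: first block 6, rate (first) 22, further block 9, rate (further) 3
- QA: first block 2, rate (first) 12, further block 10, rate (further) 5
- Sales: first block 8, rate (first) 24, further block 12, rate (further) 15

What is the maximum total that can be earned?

582

Rank every tier by rate: Sales/tier1 24 > Finance/tier1 22 > Sales/tier2 15 > Security/tier1 13 > QA/tier1 12 > Security/tier2 6 > QA/tier2 5 > Finance/tier2 3.
Fill Sales tier1 block (8 at 24) → 24 left.
Finance tier1 at 22: fill all 6 → 18 left.
Sales/tier2 (15): +12 → 6 left.
Security tier1 at 13: only 6 left, fill 6.
Total = 24×8 + 22×6 + 15×12 + 13×6 = 582.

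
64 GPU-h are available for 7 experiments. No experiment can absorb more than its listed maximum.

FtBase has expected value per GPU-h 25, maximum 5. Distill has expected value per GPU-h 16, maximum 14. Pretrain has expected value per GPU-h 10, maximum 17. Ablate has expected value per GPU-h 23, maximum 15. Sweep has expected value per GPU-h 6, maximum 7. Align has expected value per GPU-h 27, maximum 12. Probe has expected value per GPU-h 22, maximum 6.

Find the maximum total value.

Highest expected value per GPU-h first: Align 27 > FtBase 25 > Ablate 23 > Probe 22 > Distill 16 > Pretrain 10 > Sweep 6.
Align takes 12 to reach its cap of 12 → 52 left.
FtBase takes 5 to reach its cap of 5 → 47 left.
Give Ablate 15 to hit its cap of 15 → 32 left.
Probe: +6 to 6 (cap) → 26 left.
Distill takes 14 to reach its cap of 14 → 12 left.
Only 12 left; Pretrain takes them to reach 12.
Total = 25×5 + 16×14 + 10×12 + 23×15 + 27×12 + 22×6 = 1270.

1270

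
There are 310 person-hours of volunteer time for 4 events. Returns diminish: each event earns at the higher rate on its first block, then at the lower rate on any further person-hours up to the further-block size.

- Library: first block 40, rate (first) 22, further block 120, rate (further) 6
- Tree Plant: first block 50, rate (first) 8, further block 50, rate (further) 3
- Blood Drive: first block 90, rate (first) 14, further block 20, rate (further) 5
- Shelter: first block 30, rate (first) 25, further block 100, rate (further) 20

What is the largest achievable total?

5290

Treat each block as its own option and order by rate: Shelter/T1 25 > Library/T1 22 > Shelter/T2 20 > Blood Drive/T1 14 > Tree Plant/T1 8 > Library/T2 6 > Blood Drive/T2 5 > Tree Plant/T2 3.
Shelter/T1 (25): +30 → 280 left.
Library T1 at 22: fill all 40 → 240 left.
Fill Shelter T2 block (100 at 20) → 140 left.
Fill Blood Drive T1 block (90 at 14) → 50 left.
Fill Tree Plant T1 block (50 at 8) → 0 left.
Total = 25×30 + 22×40 + 20×100 + 14×90 + 8×50 = 5290.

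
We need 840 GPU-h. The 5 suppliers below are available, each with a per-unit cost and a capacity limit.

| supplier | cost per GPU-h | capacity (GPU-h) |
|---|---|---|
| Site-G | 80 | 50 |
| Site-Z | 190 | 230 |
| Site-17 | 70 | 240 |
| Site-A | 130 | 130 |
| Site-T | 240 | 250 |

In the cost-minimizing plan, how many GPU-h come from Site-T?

Cheapest first:
Site-17 (70): use full 240 ; 600 GPU-h to go.
Take 50 from Site-G at 80 ; need 550 more.
Site-A (130): use full 130 ; 420 GPU-h to go.
Take 230 from Site-Z at 190 ; need 190 more.
Site-T at 240: take 190 of its 250 ; requirement met.

190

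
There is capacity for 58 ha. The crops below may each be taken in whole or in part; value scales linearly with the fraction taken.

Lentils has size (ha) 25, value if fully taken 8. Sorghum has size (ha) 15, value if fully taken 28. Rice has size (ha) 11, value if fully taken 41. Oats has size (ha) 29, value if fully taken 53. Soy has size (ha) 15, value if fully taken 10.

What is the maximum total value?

Rank by value-to-size ratio: Rice 41/11≈3.73, Sorghum 28/15≈1.87, Oats 53/29≈1.83, Soy 10/15≈0.667, Lentils 8/25≈0.32.
Take all of Rice (11 ha, value 41) — 47 ha left.
All 15 ha of Sorghum fit (value 28) — 32 remain.
Take all of Oats (29 ha, value 53) — 3 ha left.
Only 3 ha remain; take 3/15 of Soy for value 10×3/15 = 2.
Total value = 124.

124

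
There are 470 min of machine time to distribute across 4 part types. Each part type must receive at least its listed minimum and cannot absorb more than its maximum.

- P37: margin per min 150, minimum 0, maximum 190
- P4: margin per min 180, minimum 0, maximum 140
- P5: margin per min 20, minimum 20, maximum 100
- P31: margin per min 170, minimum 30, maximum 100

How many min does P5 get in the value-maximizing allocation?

40

Meeting every minimum uses 0+0+20+30 = 50 min, leaving 420.
Order the part types by margin per min: P4 180 > P31 170 > P37 150 > P5 20.
P4: +140 to 140 (cap) ; 280 left.
Give P31 70 more to hit its cap of 100 ; 210 left.
P37: +190 to 190 (cap) ; 20 left.
P5 has room for 80 more but only 20 remain, so it gets 40.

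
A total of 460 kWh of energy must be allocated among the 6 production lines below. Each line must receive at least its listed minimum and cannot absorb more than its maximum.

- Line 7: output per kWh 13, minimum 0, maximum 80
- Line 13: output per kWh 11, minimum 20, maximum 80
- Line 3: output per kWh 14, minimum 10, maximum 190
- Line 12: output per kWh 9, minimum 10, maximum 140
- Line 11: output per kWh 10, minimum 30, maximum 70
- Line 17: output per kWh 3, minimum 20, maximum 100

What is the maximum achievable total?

Meeting every minimum uses 0+20+10+10+30+20 = 90 kWh, leaving 370.
Highest output per kWh first: Line 3 14 > Line 7 13 > Line 13 11 > Line 11 10 > Line 12 9 > Line 17 3.
Line 3 takes 180 more to reach its cap of 190 ; 190 left.
Line 7 takes 80 more to reach its cap of 80 ; 110 left.
Give Line 13 60 more to hit its cap of 80 ; 50 left.
Line 11 takes 40 more to reach its cap of 70 ; 10 left.
Line 12: +10 (room for 130) → 20. Pool exhausted.
Total = 13×80 + 11×80 + 14×190 + 9×20 + 10×70 + 3×20 = 5520.

5520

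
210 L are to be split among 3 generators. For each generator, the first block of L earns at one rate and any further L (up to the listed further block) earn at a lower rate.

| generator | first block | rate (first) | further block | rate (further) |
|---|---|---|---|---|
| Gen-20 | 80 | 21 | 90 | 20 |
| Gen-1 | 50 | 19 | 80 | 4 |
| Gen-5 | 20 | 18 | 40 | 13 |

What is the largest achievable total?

Order all 6 blocks by rate: Gen-20/first 21 > Gen-20/second 20 > Gen-1/first 19 > Gen-5/first 18 > Gen-5/second 13 > Gen-1/second 4.
Fill Gen-20 first block (80 at 21) — 130 left.
Gen-20/second (20): +90 — 40 left.
Gen-1/first: +40 of 50 at 19; pool empty.
Total = 21×80 + 20×90 + 19×40 = 4240.

4240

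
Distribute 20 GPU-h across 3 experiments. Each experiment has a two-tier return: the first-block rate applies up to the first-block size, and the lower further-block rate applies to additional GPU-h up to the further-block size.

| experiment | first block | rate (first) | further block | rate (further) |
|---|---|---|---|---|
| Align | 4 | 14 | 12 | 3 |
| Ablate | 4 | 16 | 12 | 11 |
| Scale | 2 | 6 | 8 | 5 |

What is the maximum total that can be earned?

252

Rank every tier by rate: Ablate/tier1 16 > Align/tier1 14 > Ablate/tier2 11 > Scale/tier1 6 > Scale/tier2 5 > Align/tier2 3.
Fill Ablate tier1 block (4 at 16) ; 16 left.
Fill Align tier1 block (4 at 14) ; 12 left.
Fill Ablate tier2 block (12 at 11) ; 0 left.
Total = 16×4 + 14×4 + 11×12 = 252.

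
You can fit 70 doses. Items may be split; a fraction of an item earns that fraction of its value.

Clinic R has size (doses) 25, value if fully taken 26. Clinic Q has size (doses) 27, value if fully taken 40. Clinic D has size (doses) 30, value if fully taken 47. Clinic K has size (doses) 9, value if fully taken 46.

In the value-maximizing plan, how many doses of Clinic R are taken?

4

Rank by value-to-size ratio: Clinic K 46/9≈5.11, Clinic D 47/30≈1.57, Clinic Q 40/27≈1.48, Clinic R 26/25≈1.04.
Clinic K: take in full, 9 doses for value 46 → 61 left.
Clinic D: take in full, 30 doses for value 47 → 31 left.
Clinic Q: take in full, 27 doses for value 40 → 4 left.
Only 4 doses remain; take 4/25 of Clinic R for value 26×4/25 = 4.16.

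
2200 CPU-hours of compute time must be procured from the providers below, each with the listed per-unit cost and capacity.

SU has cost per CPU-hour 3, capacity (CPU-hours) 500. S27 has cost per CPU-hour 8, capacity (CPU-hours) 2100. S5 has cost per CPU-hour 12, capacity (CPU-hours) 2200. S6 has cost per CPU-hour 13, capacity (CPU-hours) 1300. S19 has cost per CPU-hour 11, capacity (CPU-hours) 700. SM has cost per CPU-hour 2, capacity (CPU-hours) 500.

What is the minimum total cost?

12100

Fill from the cheapest provider first.
SM (2): use full 500 → 1700 CPU-hours to go.
SU at 3: take all 500 CPU-hours → 1200 still needed.
Take 1200 from S27 at 8 to finish.
S19, S5, S6: unused.
Cost = 500×2 + 500×3 + 1200×8 = 12100.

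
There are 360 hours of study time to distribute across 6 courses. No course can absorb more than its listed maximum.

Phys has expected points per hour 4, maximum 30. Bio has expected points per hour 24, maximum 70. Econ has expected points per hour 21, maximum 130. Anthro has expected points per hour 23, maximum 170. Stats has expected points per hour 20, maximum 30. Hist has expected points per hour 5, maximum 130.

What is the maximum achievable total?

8110

Highest expected points per hour first: Bio 24 > Anthro 23 > Econ 21 > Stats 20 > Hist 5 > Phys 4.
Bio takes 70 to reach its cap of 70 ; 290 left.
Anthro: +170 to 170 (cap) ; 120 left.
Econ: +120 (room for 130) → 120. Pool exhausted.
Total = 24×70 + 21×120 + 23×170 = 8110.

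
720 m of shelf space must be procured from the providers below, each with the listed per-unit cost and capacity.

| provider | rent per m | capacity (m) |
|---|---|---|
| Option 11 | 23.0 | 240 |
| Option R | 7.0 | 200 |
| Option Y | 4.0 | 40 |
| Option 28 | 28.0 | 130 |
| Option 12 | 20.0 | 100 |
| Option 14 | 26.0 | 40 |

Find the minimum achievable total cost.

Fill from the cheapest provider first.
Take 40 from Option Y at 4.0 → need 680 more.
Option R (7.0): use full 200 → 480 m to go.
Option 12 (20.0): use full 100 → 380 m to go.
Option 11 at 23.0: take all 240 m → 140 still needed.
Take 40 from Option 14 at 26.0 → need 100 more.
Option 28 at 28.0: take 100 of its 130 → requirement met.
Cost = 40×4.0 + 200×7.0 + 100×20.0 + 240×23.0 + 40×26.0 + 100×28.0 = 12920.

12920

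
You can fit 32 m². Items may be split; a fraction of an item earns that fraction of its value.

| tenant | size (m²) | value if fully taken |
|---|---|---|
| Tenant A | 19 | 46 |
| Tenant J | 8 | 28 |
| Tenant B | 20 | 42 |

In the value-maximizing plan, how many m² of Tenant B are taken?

Rank by value-to-size ratio: Tenant J 28/8≈3.5, Tenant A 46/19≈2.42, Tenant B 42/20≈2.1.
All 8 m² of Tenant J fit (value 28) ; 24 remain.
Take all of Tenant A (19 m², value 46) ; 5 m² left.
5 m² left: a 5/20 share of Tenant B gives 42×5/20 = 10.5.

5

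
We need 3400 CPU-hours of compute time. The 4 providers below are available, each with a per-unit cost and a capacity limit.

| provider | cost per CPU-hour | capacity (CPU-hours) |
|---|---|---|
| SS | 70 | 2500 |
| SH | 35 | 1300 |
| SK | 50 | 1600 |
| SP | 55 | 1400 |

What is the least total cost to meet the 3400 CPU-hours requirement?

Fill from the cheapest provider first.
SH (35): use full 1300 — 2100 CPU-hours to go.
SK at 50: take all 1600 CPU-hours — 500 still needed.
Take 500 from SP at 55 to finish.
SS: unused.
Cost = 1300×35 + 1600×50 + 500×55 = 153000.

153000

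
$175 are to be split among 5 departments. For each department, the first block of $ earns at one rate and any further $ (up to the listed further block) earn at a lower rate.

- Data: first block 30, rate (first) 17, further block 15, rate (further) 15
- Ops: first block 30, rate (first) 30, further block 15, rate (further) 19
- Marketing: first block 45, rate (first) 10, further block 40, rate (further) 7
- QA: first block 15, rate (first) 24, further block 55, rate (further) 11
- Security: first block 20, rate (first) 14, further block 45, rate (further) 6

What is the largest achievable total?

Treat each block as its own option and order by rate: Ops/tier1 30 > QA/tier1 24 > Ops/tier2 19 > Data/tier1 17 > Data/tier2 15 > Security/tier1 14 > QA/tier2 11 > Marketing/tier1 10 > Marketing/tier2 7 > Security/tier2 6.
Fill Ops tier1 block (30 at 30) — 145 left.
QA tier1 at 24: fill all 15 — 130 left.
Fill Ops tier2 block (15 at 19) — 115 left.
Data/tier1 (17): +30 — 85 left.
Data tier2 at 15: fill all 15 — 70 left.
Security tier1 at 14: fill all 20 — 50 left.
50 remain; put them into QA tier2 at 11.
Total = 30×30 + 24×15 + 19×15 + 17×30 + 15×15 + 14×20 + 11×50 = 3110.

3110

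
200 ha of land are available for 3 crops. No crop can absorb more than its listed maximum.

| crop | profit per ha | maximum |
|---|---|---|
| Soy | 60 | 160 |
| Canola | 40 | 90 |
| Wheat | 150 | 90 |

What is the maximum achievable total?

20100

Order the crops by profit per ha: Wheat 150 > Soy 60 > Canola 40.
Wheat takes 90 to reach its cap of 90 ; 110 left.
Soy has room for 160 but only 110 remain, so it gets 110.
Total = 60×110 + 150×90 = 20100.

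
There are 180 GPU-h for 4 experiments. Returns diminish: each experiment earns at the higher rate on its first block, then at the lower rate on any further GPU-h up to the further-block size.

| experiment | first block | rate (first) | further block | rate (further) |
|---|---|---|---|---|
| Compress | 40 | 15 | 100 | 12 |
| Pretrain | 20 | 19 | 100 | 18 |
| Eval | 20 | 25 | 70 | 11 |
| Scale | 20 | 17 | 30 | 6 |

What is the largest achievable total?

3320

Treat each block as its own option and order by rate: Eval/tier1 25 > Pretrain/tier1 19 > Pretrain/tier2 18 > Scale/tier1 17 > Compress/tier1 15 > Compress/tier2 12 > Eval/tier2 11 > Scale/tier2 6.
Eval tier1 at 25: fill all 20 → 160 left.
Pretrain/tier1 (19): +20 → 140 left.
Pretrain/tier2 (18): +100 → 40 left.
Scale/tier1 (17): +20 → 20 left.
Compress/tier1: +20 of 40 at 15; pool empty.
Total = 25×20 + 19×20 + 18×100 + 17×20 + 15×20 = 3320.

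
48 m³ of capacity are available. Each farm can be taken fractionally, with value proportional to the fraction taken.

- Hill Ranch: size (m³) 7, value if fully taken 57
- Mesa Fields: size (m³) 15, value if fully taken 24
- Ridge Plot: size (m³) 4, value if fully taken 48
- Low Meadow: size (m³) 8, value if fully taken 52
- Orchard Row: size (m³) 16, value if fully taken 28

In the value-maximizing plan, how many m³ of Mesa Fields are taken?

13

Sort by value density: Ridge Plot 48/4≈12, Hill Ranch 57/7≈8.14, Low Meadow 52/8≈6.5, Orchard Row 28/16≈1.75, Mesa Fields 24/15≈1.6.
Take all of Ridge Plot (4 m³, value 48) → 44 m³ left.
All 7 m³ of Hill Ranch fit (value 57) → 37 remain.
All 8 m³ of Low Meadow fit (value 52) → 29 remain.
Take all of Orchard Row (16 m³, value 28) → 13 m³ left.
13 m³ left: a 13/15 share of Mesa Fields gives 24×13/15 = 20.8.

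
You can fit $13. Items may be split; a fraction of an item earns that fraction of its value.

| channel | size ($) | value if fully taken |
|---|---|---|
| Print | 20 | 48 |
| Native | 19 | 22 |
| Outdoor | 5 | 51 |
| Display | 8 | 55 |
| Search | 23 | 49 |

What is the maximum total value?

Sort by value density: Outdoor 51/5≈10.2, Display 55/8≈6.88, Print 48/20≈2.4, Search 49/23≈2.13, Native 22/19≈1.16.
Outdoor: take in full, 5 $ for value 51 → 8 left.
Take all of Display (8 $, value 55) → 0 $ left.
Total value = 106.

106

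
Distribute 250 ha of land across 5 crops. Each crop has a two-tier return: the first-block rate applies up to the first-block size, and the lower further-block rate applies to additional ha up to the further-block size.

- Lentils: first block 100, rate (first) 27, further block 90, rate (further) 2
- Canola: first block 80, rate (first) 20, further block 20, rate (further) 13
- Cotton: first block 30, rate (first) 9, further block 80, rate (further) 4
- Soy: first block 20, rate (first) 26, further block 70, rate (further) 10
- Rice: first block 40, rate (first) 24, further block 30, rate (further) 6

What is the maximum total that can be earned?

5910

Order all 10 blocks by rate: Lentils/tier1 27 > Soy/tier1 26 > Rice/tier1 24 > Canola/tier1 20 > Canola/tier2 13 > Soy/tier2 10 > Cotton/tier1 9 > Rice/tier2 6 > Cotton/tier2 4 > Lentils/tier2 2.
Fill Lentils tier1 block (100 at 27) — 150 left.
Fill Soy tier1 block (20 at 26) — 130 left.
Fill Rice tier1 block (40 at 24) — 90 left.
Canola tier1 at 20: fill all 80 — 10 left.
Canola tier2 at 13: only 10 left, fill 10.
Total = 27×100 + 26×20 + 24×40 + 20×80 + 13×10 = 5910.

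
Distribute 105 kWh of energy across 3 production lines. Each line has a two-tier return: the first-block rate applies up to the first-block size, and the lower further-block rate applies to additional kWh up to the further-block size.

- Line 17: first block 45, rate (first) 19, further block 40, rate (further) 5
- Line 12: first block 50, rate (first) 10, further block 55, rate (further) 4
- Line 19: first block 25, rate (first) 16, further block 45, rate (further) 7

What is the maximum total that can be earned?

1605

Order all 6 blocks by rate: Line 17/tier1 19 > Line 19/tier1 16 > Line 12/tier1 10 > Line 19/tier2 7 > Line 17/tier2 5 > Line 12/tier2 4.
Line 17/tier1 (19): +45 ; 60 left.
Line 19 tier1 at 16: fill all 25 ; 35 left.
Line 12/tier1: +35 of 50 at 10; pool empty.
Total = 19×45 + 16×25 + 10×35 = 1605.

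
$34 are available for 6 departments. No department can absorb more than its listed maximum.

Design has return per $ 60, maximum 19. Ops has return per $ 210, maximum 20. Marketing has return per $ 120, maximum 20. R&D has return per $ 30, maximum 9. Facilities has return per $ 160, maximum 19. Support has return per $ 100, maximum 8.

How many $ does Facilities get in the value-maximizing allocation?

Highest return per $ first: Ops 210 > Facilities 160 > Marketing 120 > Support 100 > Design 60 > R&D 30.
Ops takes 20 to reach its cap of 20 → 14 left.
Facilities: +14 (room for 19) → 14. Pool exhausted.

14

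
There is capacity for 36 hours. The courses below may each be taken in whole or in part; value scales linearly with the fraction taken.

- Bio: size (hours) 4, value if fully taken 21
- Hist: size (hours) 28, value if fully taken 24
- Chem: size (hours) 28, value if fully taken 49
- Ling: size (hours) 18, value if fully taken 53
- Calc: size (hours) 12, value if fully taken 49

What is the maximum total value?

126.5

Best value per unit of size first: Bio 21/4≈5.25, Calc 49/12≈4.08, Ling 53/18≈2.94, Chem 49/28≈1.75, Hist 24/28≈0.857.
All 4 hours of Bio fit (value 21) → 32 remain.
All 12 hours of Calc fit (value 49) → 20 remain.
Take all of Ling (18 hours, value 53) → 2 hours left.
2 hours left: a 2/28 share of Chem gives 49×2/28 = 3.5.
Total value = 126.5.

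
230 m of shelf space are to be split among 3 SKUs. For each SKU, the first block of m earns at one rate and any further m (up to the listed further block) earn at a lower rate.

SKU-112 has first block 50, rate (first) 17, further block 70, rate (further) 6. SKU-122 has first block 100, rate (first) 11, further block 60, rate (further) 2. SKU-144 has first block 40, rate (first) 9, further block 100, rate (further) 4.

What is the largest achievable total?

Rank every tier by rate: SKU-112/tier1 17 > SKU-122/tier1 11 > SKU-144/tier1 9 > SKU-112/tier2 6 > SKU-144/tier2 4 > SKU-122/tier2 2.
SKU-112 tier1 at 17: fill all 50 ; 180 left.
Fill SKU-122 tier1 block (100 at 11) ; 80 left.
Fill SKU-144 tier1 block (40 at 9) ; 40 left.
SKU-112 tier2 at 6: only 40 left, fill 40.
Total = 17×50 + 11×100 + 9×40 + 6×40 = 2550.

2550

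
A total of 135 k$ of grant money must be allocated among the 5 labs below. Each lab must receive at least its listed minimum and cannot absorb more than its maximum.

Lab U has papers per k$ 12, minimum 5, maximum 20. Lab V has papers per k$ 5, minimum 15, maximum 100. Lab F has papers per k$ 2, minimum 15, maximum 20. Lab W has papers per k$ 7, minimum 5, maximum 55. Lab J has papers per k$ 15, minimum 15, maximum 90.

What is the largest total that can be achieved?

1610

Meeting every minimum uses 5+15+15+5+15 = 55 k$, leaving 80.
Rank by papers per k$: Lab J 15 > Lab U 12 > Lab W 7 > Lab V 5 > Lab F 2.
Give Lab J 75 more to hit its cap of 90 → 5 left.
Only 5 left; Lab U takes them to reach 10.
Total = 12×10 + 5×15 + 2×15 + 7×5 + 15×90 = 1610.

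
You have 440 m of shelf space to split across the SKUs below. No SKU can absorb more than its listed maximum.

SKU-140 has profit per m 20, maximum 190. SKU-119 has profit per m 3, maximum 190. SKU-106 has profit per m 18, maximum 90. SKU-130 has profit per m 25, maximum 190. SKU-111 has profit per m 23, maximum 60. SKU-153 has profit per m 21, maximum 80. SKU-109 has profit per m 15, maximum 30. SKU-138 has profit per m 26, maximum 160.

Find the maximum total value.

10920

Rank by profit per m: SKU-138 26 > SKU-130 25 > SKU-111 23 > SKU-153 21 > SKU-140 20 > SKU-106 18 > SKU-109 15 > SKU-119 3.
SKU-138 takes 160 to reach its cap of 160 — 280 left.
SKU-130: +190 to 190 (cap) — 90 left.
SKU-111: +60 to 60 (cap) — 30 left.
SKU-153 has room for 80 but only 30 remain, so it gets 30.
Total = 25×190 + 23×60 + 21×30 + 26×160 = 10920.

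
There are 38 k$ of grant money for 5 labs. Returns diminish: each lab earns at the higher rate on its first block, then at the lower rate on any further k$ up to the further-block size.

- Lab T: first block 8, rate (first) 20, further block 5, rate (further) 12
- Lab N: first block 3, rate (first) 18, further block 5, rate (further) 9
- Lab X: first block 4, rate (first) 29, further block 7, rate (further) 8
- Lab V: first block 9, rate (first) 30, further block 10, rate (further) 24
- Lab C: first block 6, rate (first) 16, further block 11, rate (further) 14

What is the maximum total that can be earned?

Order all 10 blocks by rate: Lab V/first 30 > Lab X/first 29 > Lab V/second 24 > Lab T/first 20 > Lab N/first 18 > Lab C/first 16 > Lab C/second 14 > Lab T/second 12 > Lab N/second 9 > Lab X/second 8.
Lab V/first (30): +9 → 29 left.
Lab X first at 29: fill all 4 → 25 left.
Lab V second at 24: fill all 10 → 15 left.
Fill Lab T first block (8 at 20) → 7 left.
Lab N/first (18): +3 → 4 left.
Lab C first at 16: only 4 left, fill 4.
Total = 30×9 + 29×4 + 24×10 + 20×8 + 18×3 + 16×4 = 904.

904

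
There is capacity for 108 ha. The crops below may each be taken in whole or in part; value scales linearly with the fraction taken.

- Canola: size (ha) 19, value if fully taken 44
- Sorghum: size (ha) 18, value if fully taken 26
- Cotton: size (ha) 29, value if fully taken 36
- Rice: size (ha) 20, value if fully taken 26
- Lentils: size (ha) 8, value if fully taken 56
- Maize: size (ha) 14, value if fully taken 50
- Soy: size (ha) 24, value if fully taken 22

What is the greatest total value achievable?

Sort by value density: Lentils 56/8≈7, Maize 50/14≈3.57, Canola 44/19≈2.32, Sorghum 26/18≈1.44, Rice 26/20≈1.3, Cotton 36/29≈1.24, Soy 22/24≈0.917.
Take all of Lentils (8 ha, value 56) ; 100 ha left.
Take all of Maize (14 ha, value 50) ; 86 ha left.
All 19 ha of Canola fit (value 44) ; 67 remain.
Take all of Sorghum (18 ha, value 26) ; 49 ha left.
Take all of Rice (20 ha, value 26) ; 29 ha left.
All 29 ha of Cotton fit (value 36) ; 0 remain.
Total value = 238.

238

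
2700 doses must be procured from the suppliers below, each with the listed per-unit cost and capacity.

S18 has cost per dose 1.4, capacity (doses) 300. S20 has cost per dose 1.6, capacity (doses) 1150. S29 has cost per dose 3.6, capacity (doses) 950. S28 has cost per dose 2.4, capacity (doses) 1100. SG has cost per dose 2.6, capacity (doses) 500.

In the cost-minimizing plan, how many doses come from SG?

Cheapest first:
S18 (1.4): use full 300 ; 2400 doses to go.
S20 at 1.6: take all 1150 doses ; 1250 still needed.
S28 at 2.4: take all 1100 doses ; 150 still needed.
SG (2.6): take the remaining 150 ; done.
S29: unused.

150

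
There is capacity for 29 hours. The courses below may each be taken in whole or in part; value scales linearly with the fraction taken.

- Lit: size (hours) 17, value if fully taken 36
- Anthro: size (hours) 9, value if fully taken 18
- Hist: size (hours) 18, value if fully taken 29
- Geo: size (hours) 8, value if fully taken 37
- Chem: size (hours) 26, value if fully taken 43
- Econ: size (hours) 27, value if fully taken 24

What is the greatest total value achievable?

81

Best value per unit of size first: Geo 37/8≈4.62, Lit 36/17≈2.12, Anthro 18/9≈2, Chem 43/26≈1.65, Hist 29/18≈1.61, Econ 24/27≈0.889.
Geo: take in full, 8 hours for value 37 — 21 left.
Lit: take in full, 17 hours for value 36 — 4 left.
4 hours left: a 4/9 share of Anthro gives 18×4/9 = 8.
Total value = 81.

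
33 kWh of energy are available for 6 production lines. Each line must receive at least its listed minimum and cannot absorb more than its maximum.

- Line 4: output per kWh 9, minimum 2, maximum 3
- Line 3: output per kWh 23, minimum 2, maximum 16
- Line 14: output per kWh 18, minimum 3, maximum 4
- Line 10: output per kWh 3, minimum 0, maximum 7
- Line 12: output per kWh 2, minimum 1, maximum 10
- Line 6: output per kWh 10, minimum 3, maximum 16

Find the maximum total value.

560

Meeting every minimum uses 2+2+3+0+1+3 = 11 kWh, leaving 22.
Order the production lines by output per kWh: Line 3 23 > Line 14 18 > Line 6 10 > Line 4 9 > Line 10 3 > Line 12 2.
Give Line 3 14 more to hit its cap of 16 ; 8 left.
Line 14 takes 1 more to reach its cap of 4 ; 7 left.
Only 7 left; Line 6 takes them to reach 10.
Total = 9×2 + 23×16 + 18×4 + 2×1 + 10×10 = 560.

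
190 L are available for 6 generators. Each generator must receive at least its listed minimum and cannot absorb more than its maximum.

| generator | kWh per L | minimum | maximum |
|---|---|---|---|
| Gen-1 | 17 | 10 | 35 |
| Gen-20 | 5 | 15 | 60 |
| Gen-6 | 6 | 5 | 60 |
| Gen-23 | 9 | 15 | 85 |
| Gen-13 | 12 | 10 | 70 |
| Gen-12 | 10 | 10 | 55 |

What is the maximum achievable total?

Meeting every minimum uses 10+15+5+15+10+10 = 65 L, leaving 125.
Rank by kWh per L: Gen-1 17 > Gen-13 12 > Gen-12 10 > Gen-23 9 > Gen-6 6 > Gen-20 5.
Give Gen-1 25 more to hit its cap of 35 — 100 left.
Give Gen-13 60 more to hit its cap of 70 — 40 left.
Only 40 left; Gen-12 takes them to reach 50.
Total = 17×35 + 5×15 + 6×5 + 9×15 + 12×70 + 10×50 = 2175.

2175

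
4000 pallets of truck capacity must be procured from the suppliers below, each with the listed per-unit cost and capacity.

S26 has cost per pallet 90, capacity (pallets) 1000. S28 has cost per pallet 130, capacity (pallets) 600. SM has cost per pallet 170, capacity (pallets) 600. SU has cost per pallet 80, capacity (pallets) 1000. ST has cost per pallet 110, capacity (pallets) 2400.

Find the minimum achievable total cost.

390000

Fill from the cheapest supplier first.
Take 1000 from SU at 80 ; need 3000 more.
S26 (90): use full 1000 ; 2000 pallets to go.
Take 2000 from ST at 110 to finish.
S28, SM: unused.
Cost = 1000×80 + 1000×90 + 2000×110 = 390000.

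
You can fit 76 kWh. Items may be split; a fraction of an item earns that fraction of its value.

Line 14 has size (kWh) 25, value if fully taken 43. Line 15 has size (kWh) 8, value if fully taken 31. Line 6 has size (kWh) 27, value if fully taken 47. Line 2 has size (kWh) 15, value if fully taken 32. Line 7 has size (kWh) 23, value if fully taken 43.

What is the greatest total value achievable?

158.16

Sort by value density: Line 15 31/8≈3.88, Line 2 32/15≈2.13, Line 7 43/23≈1.87, Line 6 47/27≈1.74, Line 14 43/25≈1.72.
Take all of Line 15 (8 kWh, value 31) → 68 kWh left.
Line 2: take in full, 15 kWh for value 32 → 53 left.
Take all of Line 7 (23 kWh, value 43) → 30 kWh left.
Take all of Line 6 (27 kWh, value 47) → 3 kWh left.
Fill the last 3 kWh with part of Line 14: 3/25 of it earns 5.16.
Total value = 158.16.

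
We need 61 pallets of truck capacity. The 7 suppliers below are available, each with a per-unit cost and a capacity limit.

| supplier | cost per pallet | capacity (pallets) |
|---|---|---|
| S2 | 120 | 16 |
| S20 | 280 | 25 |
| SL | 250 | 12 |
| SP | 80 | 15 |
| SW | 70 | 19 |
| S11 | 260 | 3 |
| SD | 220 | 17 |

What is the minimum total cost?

6870

Fill from the cheapest supplier first.
SW (70): use full 19 — 42 pallets to go.
SP (80): use full 15 — 27 pallets to go.
S2 at 120: take all 16 pallets — 11 still needed.
SD (220): take the remaining 11 — done.
SL, S11, S20: unused.
Cost = 19×70 + 15×80 + 16×120 + 11×220 = 6870.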